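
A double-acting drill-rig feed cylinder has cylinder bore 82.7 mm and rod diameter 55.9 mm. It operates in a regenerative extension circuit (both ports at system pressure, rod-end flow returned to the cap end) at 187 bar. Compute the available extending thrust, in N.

With equal pressure on both faces, forces on the annular region cancel; the net push is pressure × rod cross-section.
Rod cross-section A_rod = π/4 × (55.9 mm)² = 2454 mm^2
F = P × A_rod

F ≈ 45900 N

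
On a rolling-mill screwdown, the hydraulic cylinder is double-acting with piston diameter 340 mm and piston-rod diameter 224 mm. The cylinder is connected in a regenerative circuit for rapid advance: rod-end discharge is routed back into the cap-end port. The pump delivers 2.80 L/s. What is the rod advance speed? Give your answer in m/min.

v ≈ 4.26 m/min

In regeneration the rod-end outflow joins the pump flow into the cap end, so the net volume the pump must supply per unit advance equals the rod cross-section area.
Rod cross-section A_rod = π/4 × (224 mm)² = 39410 mm^2
v = Q_pump / A_rod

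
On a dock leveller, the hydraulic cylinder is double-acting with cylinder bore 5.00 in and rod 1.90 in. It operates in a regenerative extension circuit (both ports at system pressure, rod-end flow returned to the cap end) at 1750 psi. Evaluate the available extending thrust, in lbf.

F ≈ 4960 lbf

With equal pressure on both faces, forces on the annular region cancel; the net push is pressure × rod cross-section.
Rod cross-section A_rod = π/4 × (1.90 in)² = 2.835 in^2
F = P × A_rod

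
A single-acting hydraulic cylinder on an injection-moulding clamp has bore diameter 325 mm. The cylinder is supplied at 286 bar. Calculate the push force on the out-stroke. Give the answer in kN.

F ≈ 2370 kN

Cap-side area A_cap = π/4 × (325 mm)² = 82960 mm^2
F = P × A_cap = 286 bar × A_cap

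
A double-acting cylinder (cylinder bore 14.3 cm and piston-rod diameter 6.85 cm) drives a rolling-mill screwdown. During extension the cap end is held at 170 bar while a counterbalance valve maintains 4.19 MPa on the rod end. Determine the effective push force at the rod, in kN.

Cap-side area A_cap = π/4 × (14.3 cm)² = 160.6 cm^2
Rod-side annular area A_ann = π/4 × (14.3² − 6.85²) = 123.8 cm^2
Net thrust = P_cap·A_cap − P_rod·A_ann = 273.0 kN − 51.85 kN

F ≈ 221 kN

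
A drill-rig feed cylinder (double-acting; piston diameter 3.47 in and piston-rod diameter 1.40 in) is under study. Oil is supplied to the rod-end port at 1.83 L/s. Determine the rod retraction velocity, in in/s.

Rod-side annular area A_ann = π/4 × (3.47² − 1.40²) = 7.918 in^2
Flow into the rod-end port fills the annular volume.
v = Q / A

v ≈ 14.1 in/s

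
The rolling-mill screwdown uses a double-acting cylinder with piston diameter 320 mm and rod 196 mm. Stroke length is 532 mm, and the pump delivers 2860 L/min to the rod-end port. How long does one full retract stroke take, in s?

Rod-side annular area A_ann = π/4 × (320² − 196²) = 50250 mm^2
Swept volume V = A × L; t = V / Q = A·L / Q

t ≈ 0.561 s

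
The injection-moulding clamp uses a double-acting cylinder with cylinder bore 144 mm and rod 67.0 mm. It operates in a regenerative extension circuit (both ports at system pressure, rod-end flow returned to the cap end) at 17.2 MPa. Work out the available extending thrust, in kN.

With equal pressure on both faces, forces on the annular region cancel; the net push is pressure × rod cross-section.
Rod cross-section A_rod = π/4 × (67.0 mm)² = 3526 mm^2
F = P × A_rod

F ≈ 60.6 kN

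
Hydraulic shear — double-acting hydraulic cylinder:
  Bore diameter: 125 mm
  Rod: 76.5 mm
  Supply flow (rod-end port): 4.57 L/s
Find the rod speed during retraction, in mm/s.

Rod-side annular area A_ann = π/4 × (125² − 76.5²) = 7675 mm^2
Flow into the rod-end port fills the annular volume.
v = Q / A

v ≈ 595 mm/s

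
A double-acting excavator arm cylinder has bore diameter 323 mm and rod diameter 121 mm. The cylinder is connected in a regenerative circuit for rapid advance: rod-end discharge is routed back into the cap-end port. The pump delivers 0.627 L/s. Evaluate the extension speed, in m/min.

v ≈ 3.27 m/min

In regeneration the rod-end outflow joins the pump flow into the cap end, so the net volume the pump must supply per unit advance equals the rod cross-section area.
Rod cross-section A_rod = π/4 × (121 mm)² = 11500 mm^2
v = Q_pump / A_rod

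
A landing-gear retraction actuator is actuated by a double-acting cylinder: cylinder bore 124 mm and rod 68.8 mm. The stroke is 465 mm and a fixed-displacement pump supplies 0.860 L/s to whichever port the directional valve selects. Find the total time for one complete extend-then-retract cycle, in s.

t ≈ 11.0 s

Cap-side area A_cap = π/4 × (124 mm)² = 12080 mm^2
Rod-side annular area A_ann = π/4 × (124² − 68.8²) = 8359 mm^2
t_ext = A_cap·L/Q = 6.530 s
t_ret = A_ann·L/Q = 4.520 s
t_cycle = t_ext + t_ret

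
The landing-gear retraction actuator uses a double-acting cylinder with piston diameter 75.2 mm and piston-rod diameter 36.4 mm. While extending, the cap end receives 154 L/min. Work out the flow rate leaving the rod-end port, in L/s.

Cap-side area A_cap = π/4 × (75.2 mm)² = 4441 mm^2
Rod-side annular area A_ann = π/4 × (75.2² − 36.4²) = 3401 mm^2
Piston speed v = Q_in/A_cap; rod-end outflow Q_out = v × A_ann = Q_in × A_ann/A_cap.

Q_out ≈ 1.97 L/s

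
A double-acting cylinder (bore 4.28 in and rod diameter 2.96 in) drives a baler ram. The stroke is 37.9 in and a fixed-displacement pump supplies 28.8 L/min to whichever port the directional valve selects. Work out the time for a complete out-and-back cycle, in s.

Cap-side area A_cap = π/4 × (4.28 in)² = 14.39 in^2
Rod-side annular area A_ann = π/4 × (4.28² − 2.96²) = 7.506 in^2
t_ext = A_cap·L/Q = 18.62 s
t_ret = A_ann·L/Q = 9.712 s
t_cycle = t_ext + t_ret

t ≈ 28.3 s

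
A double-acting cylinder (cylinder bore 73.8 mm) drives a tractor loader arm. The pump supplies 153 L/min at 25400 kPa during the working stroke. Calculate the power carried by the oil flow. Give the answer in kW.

W ≈ 64.8 kW

Hydraulic power = P × Q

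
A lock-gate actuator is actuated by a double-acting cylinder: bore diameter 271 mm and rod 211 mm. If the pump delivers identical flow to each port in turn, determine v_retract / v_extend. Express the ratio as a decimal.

v_ret/v_ext ≈ 2.54

Cap-side area A_cap = π/4 × (271 mm)² = 57680 mm^2
Rod-side annular area A_ann = π/4 × (271² − 211²) = 22710 mm^2
For equal Q, v ∝ 1/A, so v_ret/v_ext = A_cap/A_ann.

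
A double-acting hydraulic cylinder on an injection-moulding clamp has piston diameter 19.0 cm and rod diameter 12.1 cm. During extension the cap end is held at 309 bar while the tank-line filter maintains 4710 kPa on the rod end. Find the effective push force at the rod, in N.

F ≈ 7.97e5 N

Cap-side area A_cap = π/4 × (19.0 cm)² = 283.5 cm^2
Rod-side annular area A_ann = π/4 × (19.0² − 12.1²) = 168.5 cm^2
Net thrust = P_cap·A_cap − P_rod·A_ann = 8.761e5 N − 79380 N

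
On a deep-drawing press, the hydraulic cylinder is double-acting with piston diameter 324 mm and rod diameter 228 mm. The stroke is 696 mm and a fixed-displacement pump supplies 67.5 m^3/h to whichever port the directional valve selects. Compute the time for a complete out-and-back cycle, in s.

t ≈ 4.61 s

Cap-side area A_cap = π/4 × (324 mm)² = 82450 mm^2
Rod-side annular area A_ann = π/4 × (324² − 228²) = 41620 mm^2
t_ext = A_cap·L/Q = 3.060 s
t_ret = A_ann·L/Q = 1.545 s
t_cycle = t_ext + t_ret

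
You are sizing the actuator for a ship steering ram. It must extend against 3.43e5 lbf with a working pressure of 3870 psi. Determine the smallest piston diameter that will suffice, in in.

Extension force acts on the full piston face: F = P × (π/4)D².
D = √(4F / (πP)) = √(4 × 3.43e5 lbf / (π × 3870 psi))

D ≈ 10.6 in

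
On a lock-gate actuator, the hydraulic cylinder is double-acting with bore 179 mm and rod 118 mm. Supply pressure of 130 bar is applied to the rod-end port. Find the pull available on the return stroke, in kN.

Rod-side annular area A_ann = π/4 × (179² − 118²) = 14230 mm^2
On retraction the pressure acts on the annular area (bore minus rod).
F = P × A_ann

F ≈ 185 kN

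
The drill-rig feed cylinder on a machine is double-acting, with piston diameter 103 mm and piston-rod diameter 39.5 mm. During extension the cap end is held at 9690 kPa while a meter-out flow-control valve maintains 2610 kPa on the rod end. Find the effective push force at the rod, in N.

Cap-side area A_cap = π/4 × (103 mm)² = 8332 mm^2
Rod-side annular area A_ann = π/4 × (103² − 39.5²) = 7107 mm^2
Net thrust = P_cap·A_cap − P_rod·A_ann = 80740 N − 18550 N

F ≈ 62200 N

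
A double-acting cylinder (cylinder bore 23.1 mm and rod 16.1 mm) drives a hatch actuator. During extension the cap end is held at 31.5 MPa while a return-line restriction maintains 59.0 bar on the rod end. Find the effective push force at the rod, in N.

F ≈ 11900 N

Cap-side area A_cap = π/4 × (23.1 mm)² = 419.1 mm^2
Rod-side annular area A_ann = π/4 × (23.1² − 16.1²) = 215.5 mm^2
Net thrust = P_cap·A_cap − P_rod·A_ann = 13200 N − 1272 N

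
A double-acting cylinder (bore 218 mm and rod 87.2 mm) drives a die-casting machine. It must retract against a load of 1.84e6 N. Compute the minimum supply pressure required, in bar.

P ≈ 587 bar

Rod-side annular area A_ann = π/4 × (218² − 87.2²) = 31350 mm^2
Retraction: pressure acts on the annular area.
P = F / A = 1.84e6 N / A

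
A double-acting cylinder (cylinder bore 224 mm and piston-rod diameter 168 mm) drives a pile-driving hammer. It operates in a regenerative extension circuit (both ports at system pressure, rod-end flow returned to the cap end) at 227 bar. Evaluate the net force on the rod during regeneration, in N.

F ≈ 5.03e5 N

With equal pressure on both faces, forces on the annular region cancel; the net push is pressure × rod cross-section.
Rod cross-section A_rod = π/4 × (168 mm)² = 22170 mm^2
F = P × A_rod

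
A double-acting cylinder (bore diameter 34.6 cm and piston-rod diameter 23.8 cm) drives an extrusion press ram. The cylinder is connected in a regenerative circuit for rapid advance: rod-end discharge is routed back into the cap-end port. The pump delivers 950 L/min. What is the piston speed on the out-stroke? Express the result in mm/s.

In regeneration the rod-end outflow joins the pump flow into the cap end, so the net volume the pump must supply per unit advance equals the rod cross-section area.
Rod cross-section A_rod = π/4 × (23.8 cm)² = 444.9 cm^2
v = Q_pump / A_rod

v ≈ 356 mm/s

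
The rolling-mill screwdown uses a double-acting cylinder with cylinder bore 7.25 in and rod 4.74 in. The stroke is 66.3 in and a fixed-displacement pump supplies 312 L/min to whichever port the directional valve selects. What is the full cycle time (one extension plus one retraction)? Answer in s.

Cap-side area A_cap = π/4 × (7.25 in)² = 41.28 in^2
Rod-side annular area A_ann = π/4 × (7.25² − 4.74²) = 23.64 in^2
t_ext = A_cap·L/Q = 8.625 s
t_ret = A_ann·L/Q = 4.938 s
t_cycle = t_ext + t_ret

t ≈ 13.6 s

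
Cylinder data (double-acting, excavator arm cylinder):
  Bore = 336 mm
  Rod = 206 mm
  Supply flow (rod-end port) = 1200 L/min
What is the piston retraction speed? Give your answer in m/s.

Rod-side annular area A_ann = π/4 × (336² − 206²) = 55340 mm^2
Flow into the rod-end port fills the annular volume.
v = Q / A

v ≈ 0.361 m/s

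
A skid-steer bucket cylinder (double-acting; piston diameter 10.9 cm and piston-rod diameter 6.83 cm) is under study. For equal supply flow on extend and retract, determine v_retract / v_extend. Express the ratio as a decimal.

v_ret/v_ext ≈ 1.65

Cap-side area A_cap = π/4 × (10.9 cm)² = 93.31 cm^2
Rod-side annular area A_ann = π/4 × (10.9² − 6.83²) = 56.68 cm^2
For equal Q, v ∝ 1/A, so v_ret/v_ext = A_cap/A_ann.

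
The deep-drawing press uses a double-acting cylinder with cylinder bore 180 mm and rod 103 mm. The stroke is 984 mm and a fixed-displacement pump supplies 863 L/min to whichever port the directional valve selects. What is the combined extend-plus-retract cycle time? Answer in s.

t ≈ 2.91 s

Cap-side area A_cap = π/4 × (180 mm)² = 25450 mm^2
Rod-side annular area A_ann = π/4 × (180² − 103²) = 17110 mm^2
t_ext = A_cap·L/Q = 1.741 s
t_ret = A_ann·L/Q = 1.171 s
t_cycle = t_ext + t_ret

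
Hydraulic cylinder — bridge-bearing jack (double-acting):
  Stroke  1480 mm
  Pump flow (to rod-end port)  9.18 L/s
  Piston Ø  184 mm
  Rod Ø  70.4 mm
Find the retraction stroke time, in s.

Rod-side annular area A_ann = π/4 × (184² − 70.4²) = 22700 mm^2
Swept volume V = A × L; t = V / Q = A·L / Q

t ≈ 3.66 s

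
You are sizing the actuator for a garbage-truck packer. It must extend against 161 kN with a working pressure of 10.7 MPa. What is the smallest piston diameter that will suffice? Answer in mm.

Extension force acts on the full piston face: F = P × (π/4)D².
D = √(4F / (πP)) = √(4 × 161 kN / (π × 10.7 MPa))

D ≈ 138 mm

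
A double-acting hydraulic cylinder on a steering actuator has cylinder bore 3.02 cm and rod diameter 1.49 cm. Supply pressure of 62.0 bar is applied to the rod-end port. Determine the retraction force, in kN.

Rod-side annular area A_ann = π/4 × (3.02² − 1.49²) = 5.419 cm^2
On retraction the pressure acts on the annular area (bore minus rod).
F = P × A_ann

F ≈ 3.36 kN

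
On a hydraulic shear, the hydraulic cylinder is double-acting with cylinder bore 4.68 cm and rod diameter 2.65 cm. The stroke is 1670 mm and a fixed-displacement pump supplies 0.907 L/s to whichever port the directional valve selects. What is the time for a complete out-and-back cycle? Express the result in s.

Cap-side area A_cap = π/4 × (4.68 cm)² = 17.20 cm^2
Rod-side annular area A_ann = π/4 × (4.68² − 2.65²) = 11.69 cm^2
t_ext = A_cap·L/Q = 3.167 s
t_ret = A_ann·L/Q = 2.152 s
t_cycle = t_ext + t_ret

t ≈ 5.32 s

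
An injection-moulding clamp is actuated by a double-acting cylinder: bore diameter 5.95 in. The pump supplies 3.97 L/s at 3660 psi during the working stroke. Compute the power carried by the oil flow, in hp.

W ≈ 134 hp

Hydraulic power = P × Q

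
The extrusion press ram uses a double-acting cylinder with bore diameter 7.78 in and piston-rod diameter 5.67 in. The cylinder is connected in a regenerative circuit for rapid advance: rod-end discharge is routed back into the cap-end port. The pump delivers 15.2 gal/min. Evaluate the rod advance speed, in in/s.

In regeneration the rod-end outflow joins the pump flow into the cap end, so the net volume the pump must supply per unit advance equals the rod cross-section area.
Rod cross-section A_rod = π/4 × (5.67 in)² = 25.25 in^2
v = Q_pump / A_rod

v ≈ 2.32 in/s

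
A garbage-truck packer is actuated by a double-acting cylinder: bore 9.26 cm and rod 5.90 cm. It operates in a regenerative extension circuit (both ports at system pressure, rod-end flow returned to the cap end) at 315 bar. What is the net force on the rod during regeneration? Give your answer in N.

F ≈ 86100 N

With equal pressure on both faces, forces on the annular region cancel; the net push is pressure × rod cross-section.
Rod cross-section A_rod = π/4 × (5.90 cm)² = 27.34 cm^2
F = P × A_rod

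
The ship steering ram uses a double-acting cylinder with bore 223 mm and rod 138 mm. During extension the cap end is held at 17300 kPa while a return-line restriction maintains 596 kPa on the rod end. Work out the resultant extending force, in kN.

F ≈ 661 kN

Cap-side area A_cap = π/4 × (223 mm)² = 39060 mm^2
Rod-side annular area A_ann = π/4 × (223² − 138²) = 24100 mm^2
Net thrust = P_cap·A_cap − P_rod·A_ann = 675.7 kN − 14.36 kN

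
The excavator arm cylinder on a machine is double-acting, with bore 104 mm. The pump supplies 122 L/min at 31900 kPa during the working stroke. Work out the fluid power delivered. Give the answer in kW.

W ≈ 64.9 kW

Hydraulic power = P × Q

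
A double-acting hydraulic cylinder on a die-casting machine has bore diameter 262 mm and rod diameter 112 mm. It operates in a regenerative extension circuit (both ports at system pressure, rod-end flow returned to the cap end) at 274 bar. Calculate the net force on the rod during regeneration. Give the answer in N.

With equal pressure on both faces, forces on the annular region cancel; the net push is pressure × rod cross-section.
Rod cross-section A_rod = π/4 × (112 mm)² = 9852 mm^2
F = P × A_rod

F ≈ 2.70e5 N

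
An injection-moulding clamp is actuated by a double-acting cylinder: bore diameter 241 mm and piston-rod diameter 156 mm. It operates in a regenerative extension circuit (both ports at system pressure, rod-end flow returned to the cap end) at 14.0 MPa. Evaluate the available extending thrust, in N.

F ≈ 2.68e5 N

With equal pressure on both faces, forces on the annular region cancel; the net push is pressure × rod cross-section.
Rod cross-section A_rod = π/4 × (156 mm)² = 19110 mm^2
F = P × A_rod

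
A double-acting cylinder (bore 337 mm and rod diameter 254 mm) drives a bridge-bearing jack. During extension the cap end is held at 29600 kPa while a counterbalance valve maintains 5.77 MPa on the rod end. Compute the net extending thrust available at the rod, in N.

F ≈ 2.42e6 N

Cap-side area A_cap = π/4 × (337 mm)² = 89200 mm^2
Rod-side annular area A_ann = π/4 × (337² − 254²) = 38530 mm^2
Net thrust = P_cap·A_cap − P_rod·A_ann = 2.640e6 N − 2.223e5 N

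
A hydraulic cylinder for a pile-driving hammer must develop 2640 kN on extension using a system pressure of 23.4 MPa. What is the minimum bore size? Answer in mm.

Extension force acts on the full piston face: F = P × (π/4)D².
D = √(4F / (πP)) = √(4 × 2640 kN / (π × 23.4 MPa))

D ≈ 379 mm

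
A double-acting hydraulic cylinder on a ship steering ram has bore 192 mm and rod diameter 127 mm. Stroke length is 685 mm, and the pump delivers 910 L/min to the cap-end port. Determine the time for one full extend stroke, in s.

t ≈ 1.31 s

Cap-side area A_cap = π/4 × (192 mm)² = 28950 mm^2
Swept volume V = A × L; t = V / Q = A·L / Q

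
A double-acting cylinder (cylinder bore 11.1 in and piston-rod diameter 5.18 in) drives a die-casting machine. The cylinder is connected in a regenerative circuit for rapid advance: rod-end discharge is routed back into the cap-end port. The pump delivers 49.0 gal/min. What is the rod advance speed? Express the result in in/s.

In regeneration the rod-end outflow joins the pump flow into the cap end, so the net volume the pump must supply per unit advance equals the rod cross-section area.
Rod cross-section A_rod = π/4 × (5.18 in)² = 21.07 in^2
v = Q_pump / A_rod

v ≈ 8.95 in/s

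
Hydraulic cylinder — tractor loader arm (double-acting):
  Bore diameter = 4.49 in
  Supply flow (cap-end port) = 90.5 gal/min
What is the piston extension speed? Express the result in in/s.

Cap-side area A_cap = π/4 × (4.49 in)² = 15.83 in^2
v = Q / A

v ≈ 22.0 in/s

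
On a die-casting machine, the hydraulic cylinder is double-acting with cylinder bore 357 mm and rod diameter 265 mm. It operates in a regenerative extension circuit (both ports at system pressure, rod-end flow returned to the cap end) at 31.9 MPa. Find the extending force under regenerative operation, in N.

With equal pressure on both faces, forces on the annular region cancel; the net push is pressure × rod cross-section.
Rod cross-section A_rod = π/4 × (265 mm)² = 55150 mm^2
F = P × A_rod

F ≈ 1.76e6 N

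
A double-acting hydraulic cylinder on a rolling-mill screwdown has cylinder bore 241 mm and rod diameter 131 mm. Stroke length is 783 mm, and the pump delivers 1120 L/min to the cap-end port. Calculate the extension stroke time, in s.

t ≈ 1.91 s

Cap-side area A_cap = π/4 × (241 mm)² = 45620 mm^2
Swept volume V = A × L; t = V / Q = A·L / Q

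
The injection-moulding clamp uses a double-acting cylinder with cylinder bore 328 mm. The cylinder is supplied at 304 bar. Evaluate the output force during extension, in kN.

Cap-side area A_cap = π/4 × (328 mm)² = 84500 mm^2
F = P × A_cap = 304 bar × A_cap

F ≈ 2570 kN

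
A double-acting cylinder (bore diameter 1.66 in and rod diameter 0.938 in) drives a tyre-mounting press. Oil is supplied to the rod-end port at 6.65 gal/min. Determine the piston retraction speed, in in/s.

Rod-side annular area A_ann = π/4 × (1.66² − 0.938²) = 1.473 in^2
Flow into the rod-end port fills the annular volume.
v = Q / A

v ≈ 17.4 in/s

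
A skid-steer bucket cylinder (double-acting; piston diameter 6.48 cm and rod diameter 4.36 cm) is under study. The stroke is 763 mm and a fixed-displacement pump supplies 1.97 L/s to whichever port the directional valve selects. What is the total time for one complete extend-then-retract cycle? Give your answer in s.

Cap-side area A_cap = π/4 × (6.48 cm)² = 32.98 cm^2
Rod-side annular area A_ann = π/4 × (6.48² − 4.36²) = 18.05 cm^2
t_ext = A_cap·L/Q = 1.277 s
t_ret = A_ann·L/Q = 0.6991 s
t_cycle = t_ext + t_ret

t ≈ 1.98 s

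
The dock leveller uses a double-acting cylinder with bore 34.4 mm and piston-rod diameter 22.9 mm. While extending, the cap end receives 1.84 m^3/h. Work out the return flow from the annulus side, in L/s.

Q_out ≈ 0.285 L/s

Cap-side area A_cap = π/4 × (34.4 mm)² = 929.4 mm^2
Rod-side annular area A_ann = π/4 × (34.4² − 22.9²) = 517.5 mm^2
Piston speed v = Q_in/A_cap; rod-end outflow Q_out = v × A_ann = Q_in × A_ann/A_cap.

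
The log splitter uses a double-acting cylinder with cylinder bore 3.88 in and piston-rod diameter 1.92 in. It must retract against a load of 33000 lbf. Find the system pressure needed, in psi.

Rod-side annular area A_ann = π/4 × (3.88² − 1.92²) = 8.928 in^2
Retraction: pressure acts on the annular area.
P = F / A = 33000 lbf / A

P ≈ 3700 psi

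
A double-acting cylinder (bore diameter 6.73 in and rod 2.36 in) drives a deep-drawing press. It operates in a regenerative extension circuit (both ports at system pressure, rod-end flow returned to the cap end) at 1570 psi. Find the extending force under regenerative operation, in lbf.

With equal pressure on both faces, forces on the annular region cancel; the net push is pressure × rod cross-section.
Rod cross-section A_rod = π/4 × (2.36 in)² = 4.374 in^2
F = P × A_rod

F ≈ 6870 lbf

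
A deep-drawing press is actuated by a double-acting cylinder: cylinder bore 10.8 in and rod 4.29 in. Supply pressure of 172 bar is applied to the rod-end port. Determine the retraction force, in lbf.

F ≈ 1.92e5 lbf

Rod-side annular area A_ann = π/4 × (10.8² − 4.29²) = 77.15 in^2
On retraction the pressure acts on the annular area (bore minus rod).
F = P × A_ann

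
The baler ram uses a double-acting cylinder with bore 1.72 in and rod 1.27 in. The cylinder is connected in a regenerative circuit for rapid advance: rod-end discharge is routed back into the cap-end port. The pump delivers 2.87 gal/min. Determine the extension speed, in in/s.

In regeneration the rod-end outflow joins the pump flow into the cap end, so the net volume the pump must supply per unit advance equals the rod cross-section area.
Rod cross-section A_rod = π/4 × (1.27 in)² = 1.267 in^2
v = Q_pump / A_rod

v ≈ 8.72 in/s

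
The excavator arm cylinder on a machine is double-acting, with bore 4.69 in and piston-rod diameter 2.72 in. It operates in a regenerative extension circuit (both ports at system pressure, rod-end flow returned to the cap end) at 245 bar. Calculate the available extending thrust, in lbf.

With equal pressure on both faces, forces on the annular region cancel; the net push is pressure × rod cross-section.
Rod cross-section A_rod = π/4 × (2.72 in)² = 5.811 in^2
F = P × A_rod

F ≈ 20600 lbf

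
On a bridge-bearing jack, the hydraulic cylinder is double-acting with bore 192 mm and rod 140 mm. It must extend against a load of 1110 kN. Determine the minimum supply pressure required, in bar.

P ≈ 383 bar

Cap-side area A_cap = π/4 × (192 mm)² = 28950 mm^2
P = F / A = 1110 kN / A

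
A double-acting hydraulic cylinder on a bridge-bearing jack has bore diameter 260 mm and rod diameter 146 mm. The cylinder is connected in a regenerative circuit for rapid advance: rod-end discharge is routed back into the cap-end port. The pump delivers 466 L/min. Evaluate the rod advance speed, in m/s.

In regeneration the rod-end outflow joins the pump flow into the cap end, so the net volume the pump must supply per unit advance equals the rod cross-section area.
Rod cross-section A_rod = π/4 × (146 mm)² = 16740 mm^2
v = Q_pump / A_rod

v ≈ 0.464 m/s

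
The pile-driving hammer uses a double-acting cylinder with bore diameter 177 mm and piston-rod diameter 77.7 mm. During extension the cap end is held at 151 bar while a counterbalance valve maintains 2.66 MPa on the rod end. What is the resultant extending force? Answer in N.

F ≈ 3.19e5 N

Cap-side area A_cap = π/4 × (177 mm)² = 24610 mm^2
Rod-side annular area A_ann = π/4 × (177² − 77.7²) = 19860 mm^2
Net thrust = P_cap·A_cap − P_rod·A_ann = 3.715e5 N − 52840 N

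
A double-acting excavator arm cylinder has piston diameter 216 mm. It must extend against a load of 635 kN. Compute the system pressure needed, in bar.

Cap-side area A_cap = π/4 × (216 mm)² = 36640 mm^2
P = F / A = 635 kN / A

P ≈ 173 bar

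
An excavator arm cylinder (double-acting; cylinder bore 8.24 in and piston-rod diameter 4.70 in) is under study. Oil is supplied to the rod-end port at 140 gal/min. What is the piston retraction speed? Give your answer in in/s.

v ≈ 15.0 in/s

Rod-side annular area A_ann = π/4 × (8.24² − 4.70²) = 35.98 in^2
Flow into the rod-end port fills the annular volume.
v = Q / A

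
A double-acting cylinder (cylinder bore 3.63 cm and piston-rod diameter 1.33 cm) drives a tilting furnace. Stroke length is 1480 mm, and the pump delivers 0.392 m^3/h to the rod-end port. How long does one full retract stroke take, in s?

Rod-side annular area A_ann = π/4 × (3.63² − 1.33²) = 8.960 cm^2
Swept volume V = A × L; t = V / Q = A·L / Q

t ≈ 12.2 s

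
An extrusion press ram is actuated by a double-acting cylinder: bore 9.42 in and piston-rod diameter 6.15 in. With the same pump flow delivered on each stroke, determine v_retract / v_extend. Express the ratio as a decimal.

v_ret/v_ext ≈ 1.74

Cap-side area A_cap = π/4 × (9.42 in)² = 69.69 in^2
Rod-side annular area A_ann = π/4 × (9.42² − 6.15²) = 39.99 in^2
For equal Q, v ∝ 1/A, so v_ret/v_ext = A_cap/A_ann.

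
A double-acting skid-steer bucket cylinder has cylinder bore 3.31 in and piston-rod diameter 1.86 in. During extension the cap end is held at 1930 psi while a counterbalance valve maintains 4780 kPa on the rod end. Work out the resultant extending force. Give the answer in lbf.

F ≈ 12500 lbf

Cap-side area A_cap = π/4 × (3.31 in)² = 8.605 in^2
Rod-side annular area A_ann = π/4 × (3.31² − 1.86²) = 5.888 in^2
Net thrust = P_cap·A_cap − P_rod·A_ann = 16610 lbf − 4082 lbf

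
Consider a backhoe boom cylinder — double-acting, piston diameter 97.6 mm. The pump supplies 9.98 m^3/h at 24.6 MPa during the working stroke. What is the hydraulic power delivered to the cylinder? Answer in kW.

W ≈ 68.2 kW

Hydraulic power = P × Q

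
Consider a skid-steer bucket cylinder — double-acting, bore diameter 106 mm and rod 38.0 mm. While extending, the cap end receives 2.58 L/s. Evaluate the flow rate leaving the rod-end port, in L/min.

Cap-side area A_cap = π/4 × (106 mm)² = 8825 mm^2
Rod-side annular area A_ann = π/4 × (106² − 38.0²) = 7691 mm^2
Piston speed v = Q_in/A_cap; rod-end outflow Q_out = v × A_ann = Q_in × A_ann/A_cap.

Q_out ≈ 135 L/min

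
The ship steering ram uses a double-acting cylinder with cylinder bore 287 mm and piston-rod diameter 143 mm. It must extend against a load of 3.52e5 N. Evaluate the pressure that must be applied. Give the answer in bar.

P ≈ 54.4 bar

Cap-side area A_cap = π/4 × (287 mm)² = 64690 mm^2
P = F / A = 3.52e5 N / A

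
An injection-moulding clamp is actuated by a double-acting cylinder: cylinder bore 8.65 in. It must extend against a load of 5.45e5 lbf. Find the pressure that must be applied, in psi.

Cap-side area A_cap = π/4 × (8.65 in)² = 58.77 in^2
P = F / A = 5.45e5 lbf / A

P ≈ 9270 psi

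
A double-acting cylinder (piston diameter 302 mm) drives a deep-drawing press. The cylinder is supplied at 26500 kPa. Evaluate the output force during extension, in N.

F ≈ 1.90e6 N

Cap-side area A_cap = π/4 × (302 mm)² = 71630 mm^2
F = P × A_cap = 26500 kPa × A_cap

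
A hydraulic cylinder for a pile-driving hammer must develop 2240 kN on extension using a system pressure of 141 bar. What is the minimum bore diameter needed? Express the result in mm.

Extension force acts on the full piston face: F = P × (π/4)D².
D = √(4F / (πP)) = √(4 × 2240 kN / (π × 141 bar))

D ≈ 450 mm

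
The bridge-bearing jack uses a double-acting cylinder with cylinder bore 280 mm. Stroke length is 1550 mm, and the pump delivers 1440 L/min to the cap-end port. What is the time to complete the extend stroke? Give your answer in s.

t ≈ 3.98 s

Cap-side area A_cap = π/4 × (280 mm)² = 61580 mm^2
Swept volume V = A × L; t = V / Q = A·L / Q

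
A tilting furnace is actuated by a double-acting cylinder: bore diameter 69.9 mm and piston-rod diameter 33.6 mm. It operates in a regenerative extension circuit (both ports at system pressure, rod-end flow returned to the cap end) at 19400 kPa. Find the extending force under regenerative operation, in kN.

With equal pressure on both faces, forces on the annular region cancel; the net push is pressure × rod cross-section.
Rod cross-section A_rod = π/4 × (33.6 mm)² = 886.7 mm^2
F = P × A_rod

F ≈ 17.2 kN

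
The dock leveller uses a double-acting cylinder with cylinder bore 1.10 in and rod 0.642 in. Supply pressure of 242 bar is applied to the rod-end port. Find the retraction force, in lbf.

Rod-side annular area A_ann = π/4 × (1.10² − 0.642²) = 0.6266 in^2
On retraction the pressure acts on the annular area (bore minus rod).
F = P × A_ann

F ≈ 2200 lbf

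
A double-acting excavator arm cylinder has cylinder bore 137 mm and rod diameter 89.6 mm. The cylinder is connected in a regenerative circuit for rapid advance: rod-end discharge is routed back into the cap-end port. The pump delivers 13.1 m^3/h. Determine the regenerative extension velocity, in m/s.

In regeneration the rod-end outflow joins the pump flow into the cap end, so the net volume the pump must supply per unit advance equals the rod cross-section area.
Rod cross-section A_rod = π/4 × (89.6 mm)² = 6305 mm^2
v = Q_pump / A_rod

v ≈ 0.577 m/s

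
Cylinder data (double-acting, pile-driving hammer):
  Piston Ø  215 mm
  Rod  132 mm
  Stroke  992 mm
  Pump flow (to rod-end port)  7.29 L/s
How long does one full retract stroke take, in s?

t ≈ 3.08 s

Rod-side annular area A_ann = π/4 × (215² − 132²) = 22620 mm^2
Swept volume V = A × L; t = V / Q = A·L / Q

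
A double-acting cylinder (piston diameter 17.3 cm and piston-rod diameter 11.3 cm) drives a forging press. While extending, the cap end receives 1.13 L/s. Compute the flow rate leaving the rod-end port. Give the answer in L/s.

Cap-side area A_cap = π/4 × (17.3 cm)² = 235.1 cm^2
Rod-side annular area A_ann = π/4 × (17.3² − 11.3²) = 134.8 cm^2
Piston speed v = Q_in/A_cap; rod-end outflow Q_out = v × A_ann = Q_in × A_ann/A_cap.

Q_out ≈ 0.648 L/s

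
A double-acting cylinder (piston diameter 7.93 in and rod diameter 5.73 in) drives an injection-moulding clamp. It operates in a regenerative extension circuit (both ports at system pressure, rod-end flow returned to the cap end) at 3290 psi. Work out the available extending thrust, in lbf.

F ≈ 84800 lbf

With equal pressure on both faces, forces on the annular region cancel; the net push is pressure × rod cross-section.
Rod cross-section A_rod = π/4 × (5.73 in)² = 25.79 in^2
F = P × A_rod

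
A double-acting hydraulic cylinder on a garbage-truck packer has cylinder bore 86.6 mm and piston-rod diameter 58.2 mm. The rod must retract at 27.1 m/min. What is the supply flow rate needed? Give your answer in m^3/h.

Q ≈ 5.25 m^3/h

Rod-side annular area A_ann = π/4 × (86.6² − 58.2²) = 3230 mm^2
Q = A × v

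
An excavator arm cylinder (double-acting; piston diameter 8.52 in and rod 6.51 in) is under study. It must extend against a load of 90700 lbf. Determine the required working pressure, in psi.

Cap-side area A_cap = π/4 × (8.52 in)² = 57.01 in^2
P = F / A = 90700 lbf / A

P ≈ 1590 psi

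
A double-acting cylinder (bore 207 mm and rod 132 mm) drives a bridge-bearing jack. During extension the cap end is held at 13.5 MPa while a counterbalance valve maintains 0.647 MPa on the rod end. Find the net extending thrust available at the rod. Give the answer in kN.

Cap-side area A_cap = π/4 × (207 mm)² = 33650 mm^2
Rod-side annular area A_ann = π/4 × (207² − 132²) = 19970 mm^2
Net thrust = P_cap·A_cap − P_rod·A_ann = 454.3 kN − 12.92 kN

F ≈ 441 kN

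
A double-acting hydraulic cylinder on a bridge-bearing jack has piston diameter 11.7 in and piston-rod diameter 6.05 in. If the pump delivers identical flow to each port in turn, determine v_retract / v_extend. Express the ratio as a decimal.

Cap-side area A_cap = π/4 × (11.7 in)² = 107.5 in^2
Rod-side annular area A_ann = π/4 × (11.7² − 6.05²) = 78.77 in^2
For equal Q, v ∝ 1/A, so v_ret/v_ext = A_cap/A_ann.

v_ret/v_ext ≈ 1.36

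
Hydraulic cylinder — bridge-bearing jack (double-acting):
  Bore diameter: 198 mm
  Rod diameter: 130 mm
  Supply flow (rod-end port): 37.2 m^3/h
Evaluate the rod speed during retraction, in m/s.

v ≈ 0.590 m/s

Rod-side annular area A_ann = π/4 × (198² − 130²) = 17520 mm^2
Flow into the rod-end port fills the annular volume.
v = Q / A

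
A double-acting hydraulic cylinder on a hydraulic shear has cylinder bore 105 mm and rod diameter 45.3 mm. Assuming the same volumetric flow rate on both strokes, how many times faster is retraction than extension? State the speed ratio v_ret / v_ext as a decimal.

v_ret/v_ext ≈ 1.23

Cap-side area A_cap = π/4 × (105 mm)² = 8659 mm^2
Rod-side annular area A_ann = π/4 × (105² − 45.3²) = 7047 mm^2
For equal Q, v ∝ 1/A, so v_ret/v_ext = A_cap/A_ann.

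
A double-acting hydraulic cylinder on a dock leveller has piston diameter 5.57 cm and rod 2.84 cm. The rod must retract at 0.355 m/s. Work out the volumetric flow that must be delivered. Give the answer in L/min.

Q ≈ 38.4 L/min

Rod-side annular area A_ann = π/4 × (5.57² − 2.84²) = 18.03 cm^2
Q = A × v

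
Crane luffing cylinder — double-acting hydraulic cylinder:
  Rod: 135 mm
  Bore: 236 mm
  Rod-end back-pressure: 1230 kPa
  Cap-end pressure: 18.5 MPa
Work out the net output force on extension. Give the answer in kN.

Cap-side area A_cap = π/4 × (236 mm)² = 43740 mm^2
Rod-side annular area A_ann = π/4 × (236² − 135²) = 29430 mm^2
Net thrust = P_cap·A_cap − P_rod·A_ann = 809.3 kN − 36.20 kN

F ≈ 773 kN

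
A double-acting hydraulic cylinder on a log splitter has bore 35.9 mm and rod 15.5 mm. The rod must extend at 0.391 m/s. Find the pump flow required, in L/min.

Cap-side area A_cap = π/4 × (35.9 mm)² = 1012 mm^2
Q = A × v

Q ≈ 23.7 L/min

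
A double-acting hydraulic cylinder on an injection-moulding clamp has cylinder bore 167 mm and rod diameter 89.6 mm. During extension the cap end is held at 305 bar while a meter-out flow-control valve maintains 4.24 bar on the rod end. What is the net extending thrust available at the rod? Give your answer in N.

F ≈ 6.61e5 N

Cap-side area A_cap = π/4 × (167 mm)² = 21900 mm^2
Rod-side annular area A_ann = π/4 × (167² − 89.6²) = 15600 mm^2
Net thrust = P_cap·A_cap − P_rod·A_ann = 6.681e5 N − 6614 N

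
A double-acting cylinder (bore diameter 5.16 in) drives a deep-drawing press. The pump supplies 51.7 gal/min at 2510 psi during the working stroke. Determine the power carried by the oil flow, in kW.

Hydraulic power = P × Q

W ≈ 56.4 kW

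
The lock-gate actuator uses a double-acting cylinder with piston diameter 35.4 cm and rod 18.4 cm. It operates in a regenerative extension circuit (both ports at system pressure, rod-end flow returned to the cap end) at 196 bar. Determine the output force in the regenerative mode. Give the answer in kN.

With equal pressure on both faces, forces on the annular region cancel; the net push is pressure × rod cross-section.
Rod cross-section A_rod = π/4 × (18.4 cm)² = 265.9 cm^2
F = P × A_rod

F ≈ 521 kN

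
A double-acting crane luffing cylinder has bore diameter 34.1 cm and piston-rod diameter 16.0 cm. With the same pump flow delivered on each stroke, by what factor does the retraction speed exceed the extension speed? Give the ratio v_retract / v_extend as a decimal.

Cap-side area A_cap = π/4 × (34.1 cm)² = 913.3 cm^2
Rod-side annular area A_ann = π/4 × (34.1² − 16.0²) = 712.2 cm^2
For equal Q, v ∝ 1/A, so v_ret/v_ext = A_cap/A_ann.

v_ret/v_ext ≈ 1.28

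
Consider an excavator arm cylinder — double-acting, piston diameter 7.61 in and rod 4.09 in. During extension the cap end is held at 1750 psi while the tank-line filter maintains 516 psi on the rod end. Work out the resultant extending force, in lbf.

F ≈ 62900 lbf

Cap-side area A_cap = π/4 × (7.61 in)² = 45.48 in^2
Rod-side annular area A_ann = π/4 × (7.61² − 4.09²) = 32.35 in^2
Net thrust = P_cap·A_cap − P_rod·A_ann = 79600 lbf − 16690 lbf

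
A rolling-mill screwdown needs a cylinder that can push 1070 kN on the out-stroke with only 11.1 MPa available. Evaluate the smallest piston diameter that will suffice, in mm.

D ≈ 350 mm

Extension force acts on the full piston face: F = P × (π/4)D².
D = √(4F / (πP)) = √(4 × 1070 kN / (π × 11.1 MPa))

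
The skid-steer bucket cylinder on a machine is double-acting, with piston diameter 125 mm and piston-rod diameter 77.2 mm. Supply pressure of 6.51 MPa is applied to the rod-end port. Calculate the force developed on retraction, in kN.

F ≈ 49.4 kN

Rod-side annular area A_ann = π/4 × (125² − 77.2²) = 7591 mm^2
On retraction the pressure acts on the annular area (bore minus rod).
F = P × A_ann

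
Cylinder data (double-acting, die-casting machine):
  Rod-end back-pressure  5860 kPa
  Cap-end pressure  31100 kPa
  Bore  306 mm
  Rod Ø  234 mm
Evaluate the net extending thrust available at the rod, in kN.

F ≈ 2110 kN

Cap-side area A_cap = π/4 × (306 mm)² = 73540 mm^2
Rod-side annular area A_ann = π/4 × (306² − 234²) = 30540 mm^2
Net thrust = P_cap·A_cap − P_rod·A_ann = 2287 kN − 178.9 kN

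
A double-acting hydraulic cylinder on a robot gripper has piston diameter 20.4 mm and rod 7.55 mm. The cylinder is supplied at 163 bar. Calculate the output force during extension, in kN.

Cap-side area A_cap = π/4 × (20.4 mm)² = 326.9 mm^2
F = P × A_cap = 163 bar × A_cap

F ≈ 5.33 kN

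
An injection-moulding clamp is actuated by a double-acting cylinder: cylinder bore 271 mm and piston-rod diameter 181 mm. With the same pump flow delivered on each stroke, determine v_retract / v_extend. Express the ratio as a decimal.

v_ret/v_ext ≈ 1.81

Cap-side area A_cap = π/4 × (271 mm)² = 57680 mm^2
Rod-side annular area A_ann = π/4 × (271² − 181²) = 31950 mm^2
For equal Q, v ∝ 1/A, so v_ret/v_ext = A_cap/A_ann.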